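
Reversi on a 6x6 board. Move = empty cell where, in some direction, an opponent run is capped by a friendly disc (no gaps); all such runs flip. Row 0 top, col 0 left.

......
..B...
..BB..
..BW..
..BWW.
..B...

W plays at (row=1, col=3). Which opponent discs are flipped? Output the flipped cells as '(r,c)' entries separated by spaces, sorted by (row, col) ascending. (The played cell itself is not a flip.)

Answer: (2,3)

Derivation:
Dir NW: first cell '.' (not opp) -> no flip
Dir N: first cell '.' (not opp) -> no flip
Dir NE: first cell '.' (not opp) -> no flip
Dir W: opp run (1,2), next='.' -> no flip
Dir E: first cell '.' (not opp) -> no flip
Dir SW: opp run (2,2), next='.' -> no flip
Dir S: opp run (2,3) capped by W -> flip
Dir SE: first cell '.' (not opp) -> no flip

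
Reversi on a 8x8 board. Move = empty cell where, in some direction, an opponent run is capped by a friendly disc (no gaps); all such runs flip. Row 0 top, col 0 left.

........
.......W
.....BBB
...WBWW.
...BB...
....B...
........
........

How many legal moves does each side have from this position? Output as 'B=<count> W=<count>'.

Answer: B=8 W=6

Derivation:
-- B to move --
(0,6): no bracket -> illegal
(0,7): flips 1 -> legal
(1,6): no bracket -> illegal
(2,2): flips 1 -> legal
(2,3): flips 1 -> legal
(2,4): no bracket -> illegal
(3,2): flips 1 -> legal
(3,7): flips 2 -> legal
(4,2): no bracket -> illegal
(4,5): flips 2 -> legal
(4,6): flips 1 -> legal
(4,7): flips 1 -> legal
B mobility = 8
-- W to move --
(1,4): flips 1 -> legal
(1,5): flips 1 -> legal
(1,6): flips 1 -> legal
(2,3): no bracket -> illegal
(2,4): no bracket -> illegal
(3,2): no bracket -> illegal
(3,7): flips 1 -> legal
(4,2): no bracket -> illegal
(4,5): no bracket -> illegal
(5,2): no bracket -> illegal
(5,3): flips 2 -> legal
(5,5): flips 1 -> legal
(6,3): no bracket -> illegal
(6,4): no bracket -> illegal
(6,5): no bracket -> illegal
W mobility = 6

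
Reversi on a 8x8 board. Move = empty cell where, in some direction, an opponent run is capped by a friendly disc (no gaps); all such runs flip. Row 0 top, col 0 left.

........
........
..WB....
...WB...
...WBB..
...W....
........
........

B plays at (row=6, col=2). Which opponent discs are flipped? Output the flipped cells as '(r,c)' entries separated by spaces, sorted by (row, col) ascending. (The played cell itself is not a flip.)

Answer: (5,3)

Derivation:
Dir NW: first cell '.' (not opp) -> no flip
Dir N: first cell '.' (not opp) -> no flip
Dir NE: opp run (5,3) capped by B -> flip
Dir W: first cell '.' (not opp) -> no flip
Dir E: first cell '.' (not opp) -> no flip
Dir SW: first cell '.' (not opp) -> no flip
Dir S: first cell '.' (not opp) -> no flip
Dir SE: first cell '.' (not opp) -> no flip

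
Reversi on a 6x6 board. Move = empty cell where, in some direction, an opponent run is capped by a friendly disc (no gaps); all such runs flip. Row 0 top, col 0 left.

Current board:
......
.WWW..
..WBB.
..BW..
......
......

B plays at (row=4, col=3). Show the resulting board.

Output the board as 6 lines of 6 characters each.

Answer: ......
.WWW..
..WBB.
..BB..
...B..
......

Derivation:
Place B at (4,3); scan 8 dirs for brackets.
Dir NW: first cell 'B' (not opp) -> no flip
Dir N: opp run (3,3) capped by B -> flip
Dir NE: first cell '.' (not opp) -> no flip
Dir W: first cell '.' (not opp) -> no flip
Dir E: first cell '.' (not opp) -> no flip
Dir SW: first cell '.' (not opp) -> no flip
Dir S: first cell '.' (not opp) -> no flip
Dir SE: first cell '.' (not opp) -> no flip
All flips: (3,3)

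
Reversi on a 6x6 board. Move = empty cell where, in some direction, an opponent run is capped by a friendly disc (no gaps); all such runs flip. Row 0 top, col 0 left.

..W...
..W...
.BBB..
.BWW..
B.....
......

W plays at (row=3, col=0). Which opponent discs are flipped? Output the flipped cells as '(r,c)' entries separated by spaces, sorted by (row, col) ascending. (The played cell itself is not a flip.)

Answer: (2,1) (3,1)

Derivation:
Dir NW: edge -> no flip
Dir N: first cell '.' (not opp) -> no flip
Dir NE: opp run (2,1) capped by W -> flip
Dir W: edge -> no flip
Dir E: opp run (3,1) capped by W -> flip
Dir SW: edge -> no flip
Dir S: opp run (4,0), next='.' -> no flip
Dir SE: first cell '.' (not opp) -> no flip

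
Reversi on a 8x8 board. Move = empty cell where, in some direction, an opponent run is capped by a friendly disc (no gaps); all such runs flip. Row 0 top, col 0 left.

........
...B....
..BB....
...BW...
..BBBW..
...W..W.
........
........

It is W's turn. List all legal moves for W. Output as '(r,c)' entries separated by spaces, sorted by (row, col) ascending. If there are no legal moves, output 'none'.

(0,2): no bracket -> illegal
(0,3): flips 4 -> legal
(0,4): no bracket -> illegal
(1,1): no bracket -> illegal
(1,2): flips 1 -> legal
(1,4): no bracket -> illegal
(2,1): no bracket -> illegal
(2,4): no bracket -> illegal
(3,1): flips 1 -> legal
(3,2): flips 1 -> legal
(3,5): flips 1 -> legal
(4,1): flips 3 -> legal
(5,1): no bracket -> illegal
(5,2): flips 1 -> legal
(5,4): flips 1 -> legal
(5,5): no bracket -> illegal

Answer: (0,3) (1,2) (3,1) (3,2) (3,5) (4,1) (5,2) (5,4)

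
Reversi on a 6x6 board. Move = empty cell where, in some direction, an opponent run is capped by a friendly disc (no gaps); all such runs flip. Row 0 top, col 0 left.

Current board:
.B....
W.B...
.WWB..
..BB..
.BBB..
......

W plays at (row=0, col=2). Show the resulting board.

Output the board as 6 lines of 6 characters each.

Place W at (0,2); scan 8 dirs for brackets.
Dir NW: edge -> no flip
Dir N: edge -> no flip
Dir NE: edge -> no flip
Dir W: opp run (0,1), next='.' -> no flip
Dir E: first cell '.' (not opp) -> no flip
Dir SW: first cell '.' (not opp) -> no flip
Dir S: opp run (1,2) capped by W -> flip
Dir SE: first cell '.' (not opp) -> no flip
All flips: (1,2)

Answer: .BW...
W.W...
.WWB..
..BB..
.BBB..
......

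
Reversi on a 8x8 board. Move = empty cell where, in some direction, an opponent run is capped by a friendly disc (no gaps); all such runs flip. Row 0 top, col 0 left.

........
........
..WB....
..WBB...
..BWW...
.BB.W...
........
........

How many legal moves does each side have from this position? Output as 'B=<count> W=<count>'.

-- B to move --
(1,1): flips 1 -> legal
(1,2): flips 2 -> legal
(1,3): no bracket -> illegal
(2,1): flips 1 -> legal
(3,1): flips 1 -> legal
(3,5): no bracket -> illegal
(4,1): flips 1 -> legal
(4,5): flips 2 -> legal
(5,3): flips 1 -> legal
(5,5): flips 1 -> legal
(6,3): no bracket -> illegal
(6,4): flips 2 -> legal
(6,5): no bracket -> illegal
B mobility = 9
-- W to move --
(1,2): no bracket -> illegal
(1,3): flips 2 -> legal
(1,4): flips 1 -> legal
(2,4): flips 2 -> legal
(2,5): flips 1 -> legal
(3,1): no bracket -> illegal
(3,5): flips 2 -> legal
(4,0): no bracket -> illegal
(4,1): flips 1 -> legal
(4,5): no bracket -> illegal
(5,0): no bracket -> illegal
(5,3): no bracket -> illegal
(6,0): no bracket -> illegal
(6,1): flips 1 -> legal
(6,2): flips 2 -> legal
(6,3): no bracket -> illegal
W mobility = 8

Answer: B=9 W=8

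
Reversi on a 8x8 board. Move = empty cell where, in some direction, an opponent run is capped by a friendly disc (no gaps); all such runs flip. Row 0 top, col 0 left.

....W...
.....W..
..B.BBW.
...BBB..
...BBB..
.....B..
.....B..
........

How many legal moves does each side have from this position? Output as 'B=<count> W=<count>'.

-- B to move --
(0,3): no bracket -> illegal
(0,5): flips 1 -> legal
(0,6): flips 1 -> legal
(1,3): no bracket -> illegal
(1,4): no bracket -> illegal
(1,6): no bracket -> illegal
(1,7): flips 1 -> legal
(2,7): flips 1 -> legal
(3,6): no bracket -> illegal
(3,7): no bracket -> illegal
B mobility = 4
-- W to move --
(1,1): no bracket -> illegal
(1,2): no bracket -> illegal
(1,3): no bracket -> illegal
(1,4): no bracket -> illegal
(1,6): no bracket -> illegal
(2,1): no bracket -> illegal
(2,3): flips 2 -> legal
(3,1): no bracket -> illegal
(3,2): no bracket -> illegal
(3,6): no bracket -> illegal
(4,2): flips 2 -> legal
(4,6): no bracket -> illegal
(5,2): no bracket -> illegal
(5,3): flips 2 -> legal
(5,4): no bracket -> illegal
(5,6): no bracket -> illegal
(6,4): no bracket -> illegal
(6,6): no bracket -> illegal
(7,4): no bracket -> illegal
(7,5): flips 5 -> legal
(7,6): no bracket -> illegal
W mobility = 4

Answer: B=4 W=4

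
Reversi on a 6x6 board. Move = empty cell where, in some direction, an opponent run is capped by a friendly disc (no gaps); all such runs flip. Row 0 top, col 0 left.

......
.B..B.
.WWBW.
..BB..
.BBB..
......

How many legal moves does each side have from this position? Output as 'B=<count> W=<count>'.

Answer: B=7 W=7

Derivation:
-- B to move --
(1,0): flips 1 -> legal
(1,2): flips 1 -> legal
(1,3): no bracket -> illegal
(1,5): flips 1 -> legal
(2,0): flips 2 -> legal
(2,5): flips 1 -> legal
(3,0): no bracket -> illegal
(3,1): flips 1 -> legal
(3,4): flips 1 -> legal
(3,5): no bracket -> illegal
B mobility = 7
-- W to move --
(0,0): flips 1 -> legal
(0,1): flips 1 -> legal
(0,2): no bracket -> illegal
(0,3): no bracket -> illegal
(0,4): flips 1 -> legal
(0,5): no bracket -> illegal
(1,0): no bracket -> illegal
(1,2): no bracket -> illegal
(1,3): no bracket -> illegal
(1,5): no bracket -> illegal
(2,0): no bracket -> illegal
(2,5): no bracket -> illegal
(3,0): no bracket -> illegal
(3,1): no bracket -> illegal
(3,4): no bracket -> illegal
(4,0): no bracket -> illegal
(4,4): flips 1 -> legal
(5,0): no bracket -> illegal
(5,1): flips 2 -> legal
(5,2): flips 2 -> legal
(5,3): no bracket -> illegal
(5,4): flips 2 -> legal
W mobility = 7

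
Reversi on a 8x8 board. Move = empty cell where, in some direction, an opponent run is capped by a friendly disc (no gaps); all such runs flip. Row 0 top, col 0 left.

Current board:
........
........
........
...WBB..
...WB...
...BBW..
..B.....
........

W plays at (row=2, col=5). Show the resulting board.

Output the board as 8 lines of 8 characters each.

Place W at (2,5); scan 8 dirs for brackets.
Dir NW: first cell '.' (not opp) -> no flip
Dir N: first cell '.' (not opp) -> no flip
Dir NE: first cell '.' (not opp) -> no flip
Dir W: first cell '.' (not opp) -> no flip
Dir E: first cell '.' (not opp) -> no flip
Dir SW: opp run (3,4) capped by W -> flip
Dir S: opp run (3,5), next='.' -> no flip
Dir SE: first cell '.' (not opp) -> no flip
All flips: (3,4)

Answer: ........
........
.....W..
...WWB..
...WB...
...BBW..
..B.....
........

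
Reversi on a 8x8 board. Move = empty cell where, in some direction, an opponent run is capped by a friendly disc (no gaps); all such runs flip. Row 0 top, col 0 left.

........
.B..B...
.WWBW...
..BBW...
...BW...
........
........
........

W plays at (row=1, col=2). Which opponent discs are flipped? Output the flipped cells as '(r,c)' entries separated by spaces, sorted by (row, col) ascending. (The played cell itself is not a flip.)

Answer: (2,3)

Derivation:
Dir NW: first cell '.' (not opp) -> no flip
Dir N: first cell '.' (not opp) -> no flip
Dir NE: first cell '.' (not opp) -> no flip
Dir W: opp run (1,1), next='.' -> no flip
Dir E: first cell '.' (not opp) -> no flip
Dir SW: first cell 'W' (not opp) -> no flip
Dir S: first cell 'W' (not opp) -> no flip
Dir SE: opp run (2,3) capped by W -> flip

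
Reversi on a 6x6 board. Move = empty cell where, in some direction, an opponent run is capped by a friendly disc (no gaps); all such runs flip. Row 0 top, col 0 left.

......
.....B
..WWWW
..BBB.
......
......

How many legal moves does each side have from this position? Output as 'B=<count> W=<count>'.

Answer: B=5 W=6

Derivation:
-- B to move --
(1,1): flips 1 -> legal
(1,2): flips 2 -> legal
(1,3): flips 1 -> legal
(1,4): flips 2 -> legal
(2,1): no bracket -> illegal
(3,1): no bracket -> illegal
(3,5): flips 1 -> legal
B mobility = 5
-- W to move --
(0,4): no bracket -> illegal
(0,5): flips 1 -> legal
(1,4): no bracket -> illegal
(2,1): no bracket -> illegal
(3,1): no bracket -> illegal
(3,5): no bracket -> illegal
(4,1): flips 1 -> legal
(4,2): flips 2 -> legal
(4,3): flips 2 -> legal
(4,4): flips 2 -> legal
(4,5): flips 1 -> legal
W mobility = 6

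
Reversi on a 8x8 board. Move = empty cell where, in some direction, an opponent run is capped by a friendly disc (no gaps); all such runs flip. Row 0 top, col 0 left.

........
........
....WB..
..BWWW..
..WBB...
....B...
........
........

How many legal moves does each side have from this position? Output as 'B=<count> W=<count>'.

Answer: B=8 W=10

Derivation:
-- B to move --
(1,3): no bracket -> illegal
(1,4): flips 2 -> legal
(1,5): no bracket -> illegal
(2,2): flips 1 -> legal
(2,3): flips 2 -> legal
(2,6): flips 1 -> legal
(3,1): no bracket -> illegal
(3,6): flips 3 -> legal
(4,1): flips 1 -> legal
(4,5): flips 1 -> legal
(4,6): no bracket -> illegal
(5,1): no bracket -> illegal
(5,2): flips 1 -> legal
(5,3): no bracket -> illegal
B mobility = 8
-- W to move --
(1,4): no bracket -> illegal
(1,5): flips 1 -> legal
(1,6): flips 1 -> legal
(2,1): no bracket -> illegal
(2,2): flips 1 -> legal
(2,3): no bracket -> illegal
(2,6): flips 1 -> legal
(3,1): flips 1 -> legal
(3,6): no bracket -> illegal
(4,1): no bracket -> illegal
(4,5): flips 2 -> legal
(5,2): flips 1 -> legal
(5,3): flips 2 -> legal
(5,5): flips 1 -> legal
(6,3): no bracket -> illegal
(6,4): flips 2 -> legal
(6,5): no bracket -> illegal
W mobility = 10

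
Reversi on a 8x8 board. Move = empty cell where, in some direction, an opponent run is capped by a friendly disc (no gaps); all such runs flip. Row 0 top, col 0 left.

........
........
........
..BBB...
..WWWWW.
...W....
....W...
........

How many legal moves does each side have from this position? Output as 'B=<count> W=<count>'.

Answer: B=6 W=5

Derivation:
-- B to move --
(3,1): no bracket -> illegal
(3,5): no bracket -> illegal
(3,6): no bracket -> illegal
(3,7): no bracket -> illegal
(4,1): no bracket -> illegal
(4,7): no bracket -> illegal
(5,1): flips 1 -> legal
(5,2): flips 2 -> legal
(5,4): flips 2 -> legal
(5,5): flips 1 -> legal
(5,6): flips 1 -> legal
(5,7): no bracket -> illegal
(6,2): no bracket -> illegal
(6,3): flips 2 -> legal
(6,5): no bracket -> illegal
(7,3): no bracket -> illegal
(7,4): no bracket -> illegal
(7,5): no bracket -> illegal
B mobility = 6
-- W to move --
(2,1): flips 1 -> legal
(2,2): flips 2 -> legal
(2,3): flips 2 -> legal
(2,4): flips 2 -> legal
(2,5): flips 1 -> legal
(3,1): no bracket -> illegal
(3,5): no bracket -> illegal
(4,1): no bracket -> illegal
W mobility = 5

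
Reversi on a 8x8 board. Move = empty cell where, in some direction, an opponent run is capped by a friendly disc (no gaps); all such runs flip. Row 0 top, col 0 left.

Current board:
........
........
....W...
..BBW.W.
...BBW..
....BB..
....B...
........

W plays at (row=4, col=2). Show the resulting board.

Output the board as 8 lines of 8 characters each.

Place W at (4,2); scan 8 dirs for brackets.
Dir NW: first cell '.' (not opp) -> no flip
Dir N: opp run (3,2), next='.' -> no flip
Dir NE: opp run (3,3) capped by W -> flip
Dir W: first cell '.' (not opp) -> no flip
Dir E: opp run (4,3) (4,4) capped by W -> flip
Dir SW: first cell '.' (not opp) -> no flip
Dir S: first cell '.' (not opp) -> no flip
Dir SE: first cell '.' (not opp) -> no flip
All flips: (3,3) (4,3) (4,4)

Answer: ........
........
....W...
..BWW.W.
..WWWW..
....BB..
....B...
........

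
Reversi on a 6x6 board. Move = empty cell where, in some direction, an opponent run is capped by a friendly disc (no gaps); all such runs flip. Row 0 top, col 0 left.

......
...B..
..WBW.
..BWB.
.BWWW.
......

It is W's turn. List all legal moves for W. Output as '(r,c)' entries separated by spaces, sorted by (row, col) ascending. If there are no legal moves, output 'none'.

Answer: (0,2) (0,3) (0,4) (2,1) (2,5) (3,1) (3,5) (4,0)

Derivation:
(0,2): flips 1 -> legal
(0,3): flips 2 -> legal
(0,4): flips 1 -> legal
(1,2): no bracket -> illegal
(1,4): no bracket -> illegal
(2,1): flips 1 -> legal
(2,5): flips 1 -> legal
(3,0): no bracket -> illegal
(3,1): flips 1 -> legal
(3,5): flips 1 -> legal
(4,0): flips 1 -> legal
(4,5): no bracket -> illegal
(5,0): no bracket -> illegal
(5,1): no bracket -> illegal
(5,2): no bracket -> illegal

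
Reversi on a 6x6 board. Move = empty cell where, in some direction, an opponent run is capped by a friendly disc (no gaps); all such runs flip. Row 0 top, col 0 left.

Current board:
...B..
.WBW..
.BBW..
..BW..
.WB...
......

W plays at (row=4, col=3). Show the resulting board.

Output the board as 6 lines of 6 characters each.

Answer: ...B..
.WBW..
.BBW..
..BW..
.WWW..
......

Derivation:
Place W at (4,3); scan 8 dirs for brackets.
Dir NW: opp run (3,2) (2,1), next='.' -> no flip
Dir N: first cell 'W' (not opp) -> no flip
Dir NE: first cell '.' (not opp) -> no flip
Dir W: opp run (4,2) capped by W -> flip
Dir E: first cell '.' (not opp) -> no flip
Dir SW: first cell '.' (not opp) -> no flip
Dir S: first cell '.' (not opp) -> no flip
Dir SE: first cell '.' (not opp) -> no flip
All flips: (4,2)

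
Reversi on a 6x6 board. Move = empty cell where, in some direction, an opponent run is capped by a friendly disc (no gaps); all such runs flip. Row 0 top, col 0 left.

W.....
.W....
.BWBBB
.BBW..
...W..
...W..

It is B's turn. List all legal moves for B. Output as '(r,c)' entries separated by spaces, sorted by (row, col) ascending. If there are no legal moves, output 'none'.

Answer: (0,1) (1,2) (1,3) (3,4) (4,2) (5,4)

Derivation:
(0,1): flips 1 -> legal
(0,2): no bracket -> illegal
(1,0): no bracket -> illegal
(1,2): flips 1 -> legal
(1,3): flips 1 -> legal
(2,0): no bracket -> illegal
(3,4): flips 1 -> legal
(4,2): flips 1 -> legal
(4,4): no bracket -> illegal
(5,2): no bracket -> illegal
(5,4): flips 1 -> legal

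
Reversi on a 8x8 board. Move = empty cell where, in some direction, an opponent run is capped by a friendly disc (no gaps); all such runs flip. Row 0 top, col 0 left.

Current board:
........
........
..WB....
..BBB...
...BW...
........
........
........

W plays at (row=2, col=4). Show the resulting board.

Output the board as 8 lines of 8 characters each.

Place W at (2,4); scan 8 dirs for brackets.
Dir NW: first cell '.' (not opp) -> no flip
Dir N: first cell '.' (not opp) -> no flip
Dir NE: first cell '.' (not opp) -> no flip
Dir W: opp run (2,3) capped by W -> flip
Dir E: first cell '.' (not opp) -> no flip
Dir SW: opp run (3,3), next='.' -> no flip
Dir S: opp run (3,4) capped by W -> flip
Dir SE: first cell '.' (not opp) -> no flip
All flips: (2,3) (3,4)

Answer: ........
........
..WWW...
..BBW...
...BW...
........
........
........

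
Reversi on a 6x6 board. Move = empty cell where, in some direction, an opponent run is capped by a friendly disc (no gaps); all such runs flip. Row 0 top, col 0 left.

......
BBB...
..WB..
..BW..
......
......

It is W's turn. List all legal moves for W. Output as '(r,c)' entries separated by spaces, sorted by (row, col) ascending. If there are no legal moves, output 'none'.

Answer: (0,0) (0,2) (1,3) (2,4) (3,1) (4,2)

Derivation:
(0,0): flips 1 -> legal
(0,1): no bracket -> illegal
(0,2): flips 1 -> legal
(0,3): no bracket -> illegal
(1,3): flips 1 -> legal
(1,4): no bracket -> illegal
(2,0): no bracket -> illegal
(2,1): no bracket -> illegal
(2,4): flips 1 -> legal
(3,1): flips 1 -> legal
(3,4): no bracket -> illegal
(4,1): no bracket -> illegal
(4,2): flips 1 -> legal
(4,3): no bracket -> illegal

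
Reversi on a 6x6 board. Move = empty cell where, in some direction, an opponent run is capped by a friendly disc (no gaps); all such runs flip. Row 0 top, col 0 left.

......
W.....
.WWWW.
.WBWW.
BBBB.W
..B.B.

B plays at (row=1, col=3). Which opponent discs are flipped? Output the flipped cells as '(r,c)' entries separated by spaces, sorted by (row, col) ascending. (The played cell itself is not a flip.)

Dir NW: first cell '.' (not opp) -> no flip
Dir N: first cell '.' (not opp) -> no flip
Dir NE: first cell '.' (not opp) -> no flip
Dir W: first cell '.' (not opp) -> no flip
Dir E: first cell '.' (not opp) -> no flip
Dir SW: opp run (2,2) (3,1) capped by B -> flip
Dir S: opp run (2,3) (3,3) capped by B -> flip
Dir SE: opp run (2,4), next='.' -> no flip

Answer: (2,2) (2,3) (3,1) (3,3)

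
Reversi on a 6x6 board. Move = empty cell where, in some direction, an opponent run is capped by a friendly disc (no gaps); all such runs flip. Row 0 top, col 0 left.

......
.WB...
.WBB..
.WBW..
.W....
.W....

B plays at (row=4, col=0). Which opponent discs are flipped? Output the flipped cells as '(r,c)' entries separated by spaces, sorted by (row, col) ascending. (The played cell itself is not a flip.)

Answer: (3,1)

Derivation:
Dir NW: edge -> no flip
Dir N: first cell '.' (not opp) -> no flip
Dir NE: opp run (3,1) capped by B -> flip
Dir W: edge -> no flip
Dir E: opp run (4,1), next='.' -> no flip
Dir SW: edge -> no flip
Dir S: first cell '.' (not opp) -> no flip
Dir SE: opp run (5,1), next=edge -> no flip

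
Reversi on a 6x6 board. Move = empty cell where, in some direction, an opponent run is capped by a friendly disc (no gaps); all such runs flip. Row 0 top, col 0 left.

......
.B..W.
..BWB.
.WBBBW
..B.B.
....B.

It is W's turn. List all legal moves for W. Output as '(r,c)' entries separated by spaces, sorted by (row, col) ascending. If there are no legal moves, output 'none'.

Answer: (1,3) (2,1) (2,5) (4,1) (4,3) (4,5) (5,3)

Derivation:
(0,0): no bracket -> illegal
(0,1): no bracket -> illegal
(0,2): no bracket -> illegal
(1,0): no bracket -> illegal
(1,2): no bracket -> illegal
(1,3): flips 2 -> legal
(1,5): no bracket -> illegal
(2,0): no bracket -> illegal
(2,1): flips 1 -> legal
(2,5): flips 1 -> legal
(4,1): flips 1 -> legal
(4,3): flips 1 -> legal
(4,5): flips 1 -> legal
(5,1): no bracket -> illegal
(5,2): no bracket -> illegal
(5,3): flips 2 -> legal
(5,5): no bracket -> illegal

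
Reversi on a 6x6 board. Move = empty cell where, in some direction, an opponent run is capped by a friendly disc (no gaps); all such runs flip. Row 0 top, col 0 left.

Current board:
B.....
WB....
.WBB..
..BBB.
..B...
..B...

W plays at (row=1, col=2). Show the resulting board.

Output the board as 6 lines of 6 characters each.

Answer: B.....
WWW...
.WBB..
..BBB.
..B...
..B...

Derivation:
Place W at (1,2); scan 8 dirs for brackets.
Dir NW: first cell '.' (not opp) -> no flip
Dir N: first cell '.' (not opp) -> no flip
Dir NE: first cell '.' (not opp) -> no flip
Dir W: opp run (1,1) capped by W -> flip
Dir E: first cell '.' (not opp) -> no flip
Dir SW: first cell 'W' (not opp) -> no flip
Dir S: opp run (2,2) (3,2) (4,2) (5,2), next=edge -> no flip
Dir SE: opp run (2,3) (3,4), next='.' -> no flip
All flips: (1,1)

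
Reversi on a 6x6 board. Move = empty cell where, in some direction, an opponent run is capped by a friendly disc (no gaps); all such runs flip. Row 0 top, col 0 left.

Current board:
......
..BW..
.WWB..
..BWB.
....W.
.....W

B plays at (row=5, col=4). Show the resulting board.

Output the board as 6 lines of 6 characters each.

Place B at (5,4); scan 8 dirs for brackets.
Dir NW: first cell '.' (not opp) -> no flip
Dir N: opp run (4,4) capped by B -> flip
Dir NE: first cell '.' (not opp) -> no flip
Dir W: first cell '.' (not opp) -> no flip
Dir E: opp run (5,5), next=edge -> no flip
Dir SW: edge -> no flip
Dir S: edge -> no flip
Dir SE: edge -> no flip
All flips: (4,4)

Answer: ......
..BW..
.WWB..
..BWB.
....B.
....BW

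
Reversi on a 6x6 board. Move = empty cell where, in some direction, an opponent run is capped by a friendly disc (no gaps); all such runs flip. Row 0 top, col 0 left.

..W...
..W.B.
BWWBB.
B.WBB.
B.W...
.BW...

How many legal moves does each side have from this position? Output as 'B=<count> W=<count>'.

-- B to move --
(0,1): flips 1 -> legal
(0,3): flips 2 -> legal
(1,0): no bracket -> illegal
(1,1): flips 1 -> legal
(1,3): no bracket -> illegal
(3,1): flips 1 -> legal
(4,1): flips 1 -> legal
(4,3): no bracket -> illegal
(5,3): flips 1 -> legal
B mobility = 6
-- W to move --
(0,3): no bracket -> illegal
(0,4): no bracket -> illegal
(0,5): flips 2 -> legal
(1,0): no bracket -> illegal
(1,1): no bracket -> illegal
(1,3): no bracket -> illegal
(1,5): flips 2 -> legal
(2,5): flips 2 -> legal
(3,1): no bracket -> illegal
(3,5): flips 2 -> legal
(4,1): no bracket -> illegal
(4,3): no bracket -> illegal
(4,4): flips 1 -> legal
(4,5): flips 2 -> legal
(5,0): flips 1 -> legal
W mobility = 7

Answer: B=6 W=7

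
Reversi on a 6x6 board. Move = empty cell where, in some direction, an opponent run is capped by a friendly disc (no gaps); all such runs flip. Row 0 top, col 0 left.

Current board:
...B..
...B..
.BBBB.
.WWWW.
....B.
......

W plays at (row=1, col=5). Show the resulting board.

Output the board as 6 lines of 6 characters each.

Place W at (1,5); scan 8 dirs for brackets.
Dir NW: first cell '.' (not opp) -> no flip
Dir N: first cell '.' (not opp) -> no flip
Dir NE: edge -> no flip
Dir W: first cell '.' (not opp) -> no flip
Dir E: edge -> no flip
Dir SW: opp run (2,4) capped by W -> flip
Dir S: first cell '.' (not opp) -> no flip
Dir SE: edge -> no flip
All flips: (2,4)

Answer: ...B..
...B.W
.BBBW.
.WWWW.
....B.
......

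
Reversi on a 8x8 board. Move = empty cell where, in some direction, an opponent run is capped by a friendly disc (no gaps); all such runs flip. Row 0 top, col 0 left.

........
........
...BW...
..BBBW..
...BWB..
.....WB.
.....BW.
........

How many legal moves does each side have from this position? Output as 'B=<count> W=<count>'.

-- B to move --
(1,3): no bracket -> illegal
(1,4): flips 1 -> legal
(1,5): flips 1 -> legal
(2,5): flips 2 -> legal
(2,6): no bracket -> illegal
(3,6): flips 1 -> legal
(4,6): no bracket -> illegal
(5,3): no bracket -> illegal
(5,4): flips 2 -> legal
(5,7): no bracket -> illegal
(6,4): no bracket -> illegal
(6,7): flips 1 -> legal
(7,5): no bracket -> illegal
(7,6): flips 1 -> legal
(7,7): flips 3 -> legal
B mobility = 8
-- W to move --
(1,2): no bracket -> illegal
(1,3): no bracket -> illegal
(1,4): no bracket -> illegal
(2,1): no bracket -> illegal
(2,2): flips 2 -> legal
(2,5): no bracket -> illegal
(3,1): flips 3 -> legal
(3,6): no bracket -> illegal
(4,1): no bracket -> illegal
(4,2): flips 2 -> legal
(4,6): flips 2 -> legal
(4,7): no bracket -> illegal
(5,2): no bracket -> illegal
(5,3): no bracket -> illegal
(5,4): no bracket -> illegal
(5,7): flips 1 -> legal
(6,4): flips 1 -> legal
(6,7): no bracket -> illegal
(7,4): no bracket -> illegal
(7,5): flips 1 -> legal
(7,6): no bracket -> illegal
W mobility = 7

Answer: B=8 W=7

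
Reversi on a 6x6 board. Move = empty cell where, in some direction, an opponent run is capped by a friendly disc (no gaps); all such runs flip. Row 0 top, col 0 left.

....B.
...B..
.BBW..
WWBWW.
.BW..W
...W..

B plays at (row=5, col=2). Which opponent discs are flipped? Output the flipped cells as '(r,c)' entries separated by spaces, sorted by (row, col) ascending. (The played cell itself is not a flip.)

Answer: (4,2)

Derivation:
Dir NW: first cell 'B' (not opp) -> no flip
Dir N: opp run (4,2) capped by B -> flip
Dir NE: first cell '.' (not opp) -> no flip
Dir W: first cell '.' (not opp) -> no flip
Dir E: opp run (5,3), next='.' -> no flip
Dir SW: edge -> no flip
Dir S: edge -> no flip
Dir SE: edge -> no flip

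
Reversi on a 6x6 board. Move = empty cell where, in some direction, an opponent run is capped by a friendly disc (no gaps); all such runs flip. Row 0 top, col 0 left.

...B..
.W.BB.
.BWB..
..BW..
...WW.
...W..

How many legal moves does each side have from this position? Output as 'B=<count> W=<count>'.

-- B to move --
(0,0): no bracket -> illegal
(0,1): flips 1 -> legal
(0,2): no bracket -> illegal
(1,0): no bracket -> illegal
(1,2): flips 1 -> legal
(2,0): no bracket -> illegal
(2,4): no bracket -> illegal
(3,1): flips 1 -> legal
(3,4): flips 1 -> legal
(3,5): no bracket -> illegal
(4,2): no bracket -> illegal
(4,5): no bracket -> illegal
(5,2): no bracket -> illegal
(5,4): flips 1 -> legal
(5,5): no bracket -> illegal
B mobility = 5
-- W to move --
(0,2): no bracket -> illegal
(0,4): flips 1 -> legal
(0,5): no bracket -> illegal
(1,0): flips 2 -> legal
(1,2): no bracket -> illegal
(1,5): no bracket -> illegal
(2,0): flips 1 -> legal
(2,4): flips 1 -> legal
(2,5): no bracket -> illegal
(3,0): no bracket -> illegal
(3,1): flips 2 -> legal
(3,4): no bracket -> illegal
(4,1): no bracket -> illegal
(4,2): flips 1 -> legal
W mobility = 6

Answer: B=5 W=6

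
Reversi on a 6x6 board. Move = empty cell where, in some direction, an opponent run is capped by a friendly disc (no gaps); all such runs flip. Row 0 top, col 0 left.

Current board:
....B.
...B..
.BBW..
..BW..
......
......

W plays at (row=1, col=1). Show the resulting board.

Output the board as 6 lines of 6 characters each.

Answer: ....B.
.W.B..
.BWW..
..BW..
......
......

Derivation:
Place W at (1,1); scan 8 dirs for brackets.
Dir NW: first cell '.' (not opp) -> no flip
Dir N: first cell '.' (not opp) -> no flip
Dir NE: first cell '.' (not opp) -> no flip
Dir W: first cell '.' (not opp) -> no flip
Dir E: first cell '.' (not opp) -> no flip
Dir SW: first cell '.' (not opp) -> no flip
Dir S: opp run (2,1), next='.' -> no flip
Dir SE: opp run (2,2) capped by W -> flip
All flips: (2,2)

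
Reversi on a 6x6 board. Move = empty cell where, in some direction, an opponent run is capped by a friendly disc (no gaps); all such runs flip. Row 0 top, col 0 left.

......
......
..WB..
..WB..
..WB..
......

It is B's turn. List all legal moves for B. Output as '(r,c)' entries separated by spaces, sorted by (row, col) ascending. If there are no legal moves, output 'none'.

(1,1): flips 1 -> legal
(1,2): no bracket -> illegal
(1,3): no bracket -> illegal
(2,1): flips 2 -> legal
(3,1): flips 1 -> legal
(4,1): flips 2 -> legal
(5,1): flips 1 -> legal
(5,2): no bracket -> illegal
(5,3): no bracket -> illegal

Answer: (1,1) (2,1) (3,1) (4,1) (5,1)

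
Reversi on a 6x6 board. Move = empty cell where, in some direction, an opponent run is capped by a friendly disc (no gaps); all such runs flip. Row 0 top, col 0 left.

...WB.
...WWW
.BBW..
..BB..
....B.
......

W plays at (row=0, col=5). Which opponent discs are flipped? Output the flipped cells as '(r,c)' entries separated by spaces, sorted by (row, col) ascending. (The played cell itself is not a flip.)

Dir NW: edge -> no flip
Dir N: edge -> no flip
Dir NE: edge -> no flip
Dir W: opp run (0,4) capped by W -> flip
Dir E: edge -> no flip
Dir SW: first cell 'W' (not opp) -> no flip
Dir S: first cell 'W' (not opp) -> no flip
Dir SE: edge -> no flip

Answer: (0,4)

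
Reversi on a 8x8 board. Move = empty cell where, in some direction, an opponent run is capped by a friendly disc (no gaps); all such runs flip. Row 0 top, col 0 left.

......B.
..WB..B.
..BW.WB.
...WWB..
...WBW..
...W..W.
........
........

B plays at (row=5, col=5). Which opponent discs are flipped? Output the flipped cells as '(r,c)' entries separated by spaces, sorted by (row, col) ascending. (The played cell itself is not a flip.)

Answer: (4,5)

Derivation:
Dir NW: first cell 'B' (not opp) -> no flip
Dir N: opp run (4,5) capped by B -> flip
Dir NE: first cell '.' (not opp) -> no flip
Dir W: first cell '.' (not opp) -> no flip
Dir E: opp run (5,6), next='.' -> no flip
Dir SW: first cell '.' (not opp) -> no flip
Dir S: first cell '.' (not opp) -> no flip
Dir SE: first cell '.' (not opp) -> no flip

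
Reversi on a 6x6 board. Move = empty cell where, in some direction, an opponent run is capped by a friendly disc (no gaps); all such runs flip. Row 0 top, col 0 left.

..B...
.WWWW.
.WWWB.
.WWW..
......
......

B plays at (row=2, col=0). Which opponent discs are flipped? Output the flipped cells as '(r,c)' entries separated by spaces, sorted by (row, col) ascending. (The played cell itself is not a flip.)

Dir NW: edge -> no flip
Dir N: first cell '.' (not opp) -> no flip
Dir NE: opp run (1,1) capped by B -> flip
Dir W: edge -> no flip
Dir E: opp run (2,1) (2,2) (2,3) capped by B -> flip
Dir SW: edge -> no flip
Dir S: first cell '.' (not opp) -> no flip
Dir SE: opp run (3,1), next='.' -> no flip

Answer: (1,1) (2,1) (2,2) (2,3)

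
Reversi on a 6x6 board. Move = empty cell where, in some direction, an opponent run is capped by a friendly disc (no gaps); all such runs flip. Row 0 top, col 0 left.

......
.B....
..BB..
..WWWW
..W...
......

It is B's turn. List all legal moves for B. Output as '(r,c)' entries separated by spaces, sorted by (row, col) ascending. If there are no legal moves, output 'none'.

Answer: (4,1) (4,3) (4,4) (4,5) (5,2)

Derivation:
(2,1): no bracket -> illegal
(2,4): no bracket -> illegal
(2,5): no bracket -> illegal
(3,1): no bracket -> illegal
(4,1): flips 1 -> legal
(4,3): flips 1 -> legal
(4,4): flips 1 -> legal
(4,5): flips 1 -> legal
(5,1): no bracket -> illegal
(5,2): flips 2 -> legal
(5,3): no bracket -> illegal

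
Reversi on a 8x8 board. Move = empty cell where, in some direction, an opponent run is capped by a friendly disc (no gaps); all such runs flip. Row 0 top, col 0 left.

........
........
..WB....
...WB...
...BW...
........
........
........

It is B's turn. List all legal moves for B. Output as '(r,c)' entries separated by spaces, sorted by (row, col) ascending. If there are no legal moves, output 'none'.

Answer: (2,1) (3,2) (4,5) (5,4)

Derivation:
(1,1): no bracket -> illegal
(1,2): no bracket -> illegal
(1,3): no bracket -> illegal
(2,1): flips 1 -> legal
(2,4): no bracket -> illegal
(3,1): no bracket -> illegal
(3,2): flips 1 -> legal
(3,5): no bracket -> illegal
(4,2): no bracket -> illegal
(4,5): flips 1 -> legal
(5,3): no bracket -> illegal
(5,4): flips 1 -> legal
(5,5): no bracket -> illegal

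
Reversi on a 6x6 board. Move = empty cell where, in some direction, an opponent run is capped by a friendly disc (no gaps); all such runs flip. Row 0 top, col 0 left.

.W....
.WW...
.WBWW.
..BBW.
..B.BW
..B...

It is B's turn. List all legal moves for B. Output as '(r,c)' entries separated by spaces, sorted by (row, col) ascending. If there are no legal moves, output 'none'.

(0,0): flips 1 -> legal
(0,2): flips 1 -> legal
(0,3): no bracket -> illegal
(1,0): flips 1 -> legal
(1,3): flips 1 -> legal
(1,4): flips 3 -> legal
(1,5): flips 1 -> legal
(2,0): flips 1 -> legal
(2,5): flips 2 -> legal
(3,0): no bracket -> illegal
(3,1): no bracket -> illegal
(3,5): flips 1 -> legal
(4,3): no bracket -> illegal
(5,4): no bracket -> illegal
(5,5): no bracket -> illegal

Answer: (0,0) (0,2) (1,0) (1,3) (1,4) (1,5) (2,0) (2,5) (3,5)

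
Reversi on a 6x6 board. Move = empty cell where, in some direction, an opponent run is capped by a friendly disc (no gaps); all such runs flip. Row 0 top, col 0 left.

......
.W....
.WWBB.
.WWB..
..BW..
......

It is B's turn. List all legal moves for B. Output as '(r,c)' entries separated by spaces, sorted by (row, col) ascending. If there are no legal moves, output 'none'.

Answer: (0,0) (1,2) (2,0) (3,0) (4,1) (4,4) (5,3)

Derivation:
(0,0): flips 2 -> legal
(0,1): no bracket -> illegal
(0,2): no bracket -> illegal
(1,0): no bracket -> illegal
(1,2): flips 2 -> legal
(1,3): no bracket -> illegal
(2,0): flips 3 -> legal
(3,0): flips 2 -> legal
(3,4): no bracket -> illegal
(4,0): no bracket -> illegal
(4,1): flips 1 -> legal
(4,4): flips 1 -> legal
(5,2): no bracket -> illegal
(5,3): flips 1 -> legal
(5,4): no bracket -> illegal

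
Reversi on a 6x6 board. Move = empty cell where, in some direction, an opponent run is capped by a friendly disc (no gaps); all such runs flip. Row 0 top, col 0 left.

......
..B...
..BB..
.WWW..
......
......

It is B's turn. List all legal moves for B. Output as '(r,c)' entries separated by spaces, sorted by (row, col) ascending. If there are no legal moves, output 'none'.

Answer: (4,0) (4,1) (4,2) (4,3) (4,4)

Derivation:
(2,0): no bracket -> illegal
(2,1): no bracket -> illegal
(2,4): no bracket -> illegal
(3,0): no bracket -> illegal
(3,4): no bracket -> illegal
(4,0): flips 1 -> legal
(4,1): flips 1 -> legal
(4,2): flips 1 -> legal
(4,3): flips 1 -> legal
(4,4): flips 1 -> legal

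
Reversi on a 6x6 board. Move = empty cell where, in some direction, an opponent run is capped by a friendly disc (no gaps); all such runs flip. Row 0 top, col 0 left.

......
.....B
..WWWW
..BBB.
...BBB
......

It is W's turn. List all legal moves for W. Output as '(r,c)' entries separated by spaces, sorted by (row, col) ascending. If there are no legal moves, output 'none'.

Answer: (0,5) (4,1) (4,2) (5,2) (5,3) (5,4) (5,5)

Derivation:
(0,4): no bracket -> illegal
(0,5): flips 1 -> legal
(1,4): no bracket -> illegal
(2,1): no bracket -> illegal
(3,1): no bracket -> illegal
(3,5): no bracket -> illegal
(4,1): flips 1 -> legal
(4,2): flips 2 -> legal
(5,2): flips 2 -> legal
(5,3): flips 2 -> legal
(5,4): flips 2 -> legal
(5,5): flips 2 -> legal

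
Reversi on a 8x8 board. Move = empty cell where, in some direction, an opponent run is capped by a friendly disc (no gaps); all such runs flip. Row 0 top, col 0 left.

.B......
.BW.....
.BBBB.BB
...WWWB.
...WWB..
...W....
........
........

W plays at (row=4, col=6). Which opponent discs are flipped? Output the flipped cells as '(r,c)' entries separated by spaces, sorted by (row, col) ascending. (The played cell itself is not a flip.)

Dir NW: first cell 'W' (not opp) -> no flip
Dir N: opp run (3,6) (2,6), next='.' -> no flip
Dir NE: first cell '.' (not opp) -> no flip
Dir W: opp run (4,5) capped by W -> flip
Dir E: first cell '.' (not opp) -> no flip
Dir SW: first cell '.' (not opp) -> no flip
Dir S: first cell '.' (not opp) -> no flip
Dir SE: first cell '.' (not opp) -> no flip

Answer: (4,5)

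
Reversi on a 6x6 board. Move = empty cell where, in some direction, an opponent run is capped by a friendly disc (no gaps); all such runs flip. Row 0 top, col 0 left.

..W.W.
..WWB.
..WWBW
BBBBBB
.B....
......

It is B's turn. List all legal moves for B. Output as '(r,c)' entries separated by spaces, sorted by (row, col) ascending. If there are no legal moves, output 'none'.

(0,1): flips 2 -> legal
(0,3): flips 2 -> legal
(0,5): no bracket -> illegal
(1,1): flips 3 -> legal
(1,5): flips 1 -> legal
(2,1): flips 2 -> legal

Answer: (0,1) (0,3) (1,1) (1,5) (2,1)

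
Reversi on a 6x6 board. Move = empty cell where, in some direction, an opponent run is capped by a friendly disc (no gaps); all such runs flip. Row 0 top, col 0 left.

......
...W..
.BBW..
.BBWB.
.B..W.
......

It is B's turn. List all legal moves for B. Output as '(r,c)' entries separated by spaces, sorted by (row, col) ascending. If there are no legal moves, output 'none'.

Answer: (0,4) (1,2) (1,4) (2,4) (5,4) (5,5)

Derivation:
(0,2): no bracket -> illegal
(0,3): no bracket -> illegal
(0,4): flips 1 -> legal
(1,2): flips 1 -> legal
(1,4): flips 1 -> legal
(2,4): flips 1 -> legal
(3,5): no bracket -> illegal
(4,2): no bracket -> illegal
(4,3): no bracket -> illegal
(4,5): no bracket -> illegal
(5,3): no bracket -> illegal
(5,4): flips 1 -> legal
(5,5): flips 2 -> legal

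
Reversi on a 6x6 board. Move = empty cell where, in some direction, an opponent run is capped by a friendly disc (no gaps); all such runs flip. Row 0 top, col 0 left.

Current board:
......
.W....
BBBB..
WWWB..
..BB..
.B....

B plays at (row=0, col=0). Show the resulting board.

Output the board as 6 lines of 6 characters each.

Place B at (0,0); scan 8 dirs for brackets.
Dir NW: edge -> no flip
Dir N: edge -> no flip
Dir NE: edge -> no flip
Dir W: edge -> no flip
Dir E: first cell '.' (not opp) -> no flip
Dir SW: edge -> no flip
Dir S: first cell '.' (not opp) -> no flip
Dir SE: opp run (1,1) capped by B -> flip
All flips: (1,1)

Answer: B.....
.B....
BBBB..
WWWB..
..BB..
.B....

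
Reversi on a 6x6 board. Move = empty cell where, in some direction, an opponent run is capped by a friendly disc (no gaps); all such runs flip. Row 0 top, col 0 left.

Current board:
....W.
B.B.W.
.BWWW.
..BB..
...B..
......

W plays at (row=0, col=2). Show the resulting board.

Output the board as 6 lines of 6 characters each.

Place W at (0,2); scan 8 dirs for brackets.
Dir NW: edge -> no flip
Dir N: edge -> no flip
Dir NE: edge -> no flip
Dir W: first cell '.' (not opp) -> no flip
Dir E: first cell '.' (not opp) -> no flip
Dir SW: first cell '.' (not opp) -> no flip
Dir S: opp run (1,2) capped by W -> flip
Dir SE: first cell '.' (not opp) -> no flip
All flips: (1,2)

Answer: ..W.W.
B.W.W.
.BWWW.
..BB..
...B..
......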